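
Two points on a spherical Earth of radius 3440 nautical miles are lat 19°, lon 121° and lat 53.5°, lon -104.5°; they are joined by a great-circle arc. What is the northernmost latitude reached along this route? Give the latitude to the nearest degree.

≈ 66°

The great circle lies in the plane with unit normal n̂ = (p₁ × p₂)/|p₁ × p₂|.
Here n̂_z ≈ +0.405; the vertex latitude is φ_max = arccos|n̂_z| ≈ 66.1°.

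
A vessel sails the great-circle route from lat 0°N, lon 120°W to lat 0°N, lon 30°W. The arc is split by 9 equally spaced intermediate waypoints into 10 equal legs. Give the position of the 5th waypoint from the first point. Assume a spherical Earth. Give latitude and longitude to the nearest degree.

≈ lat 0°N, lon 75°W

Write both endpoints as unit vectors p₁, p₂ with components (cos φ cos λ, cos φ sin λ, sin φ).
The central angle between the endpoints is δ = arccos(p₁·p₂) ≈ 1.571 rad (90.0°).
Interpolate at f = 5/10 with slerp weights a = sin((1−f)δ)/sin δ ≈ 0.707, b = sin(fδ)/sin δ ≈ 0.707.
p = a·p₁ + b·p₂ ≈ (0.259, -0.966, 0.000); φ = arcsin(p_z) ≈ 0.00°, λ = atan2(p_y, p_x) ≈ -75.00°.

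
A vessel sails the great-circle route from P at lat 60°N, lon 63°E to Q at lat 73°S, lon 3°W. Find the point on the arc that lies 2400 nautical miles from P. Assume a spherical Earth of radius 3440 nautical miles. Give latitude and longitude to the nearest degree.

≈ lat 22°N, lon 46°E

Write both endpoints as unit vectors p₁, p₂ with components (cos φ cos λ, cos φ sin λ, sin φ).
The central angle between the endpoints is δ = arccos(p₁·p₂) ≈ 2.448 rad (140.2°). The total great-circle distance is δ·R ≈ 2.448 × 3440 ≈ 8420 nmi, so the target fraction is f = 2400/8420 ≈ 0.285.
Interpolate at f ≈ 0.285 with slerp weights a = sin((1−f)δ)/sin δ ≈ 1.538, b = sin(fδ)/sin δ ≈ 1.004.
p = a·p₁ + b·p₂ ≈ (0.643, 0.670, 0.372); φ = arcsin(p_z) ≈ 21.83°, λ = atan2(p_y, p_x) ≈ 46.20°.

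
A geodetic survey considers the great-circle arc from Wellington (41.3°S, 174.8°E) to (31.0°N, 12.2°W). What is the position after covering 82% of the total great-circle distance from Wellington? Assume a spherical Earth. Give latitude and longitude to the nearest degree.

Convert each endpoint to a unit vector on the sphere (x = cos φ cos λ, y = cos φ sin λ, z = sin φ).
The central angle between the endpoints is δ = arccos(p₁·p₂) ≈ 2.937 rad (168.3°).
Interpolate at f = 0.82 with slerp weights a = sin((1−f)δ)/sin δ ≈ 2.479, b = sin(fδ)/sin δ ≈ 3.291.
p = a·p₁ + b·p₂ ≈ (0.902, -0.427, 0.059); φ = arcsin(p_z) ≈ 3.36°, λ = atan2(p_y, p_x) ≈ -25.34°.

≈ (3°N, 25°W)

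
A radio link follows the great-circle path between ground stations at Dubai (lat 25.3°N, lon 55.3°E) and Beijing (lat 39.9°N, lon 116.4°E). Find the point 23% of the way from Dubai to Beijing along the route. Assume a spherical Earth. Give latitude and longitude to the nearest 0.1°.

Write both endpoints as unit vectors p₁, p₂ with components (cos φ cos λ, cos φ sin λ, sin φ).
The central angle between the endpoints is δ = arccos(p₁·p₂) ≈ 0.916 rad (52.5°).
Interpolate at f = 0.23 with slerp weights a = sin((1−f)δ)/sin δ ≈ 0.817, b = sin(fδ)/sin δ ≈ 0.264.
p = a·p₁ + b·p₂ ≈ (0.331, 0.789, 0.518); φ = arcsin(p_z) ≈ 31.22°, λ = atan2(p_y, p_x) ≈ 67.25°.

≈ lat 31.2°N, lon 67.2°E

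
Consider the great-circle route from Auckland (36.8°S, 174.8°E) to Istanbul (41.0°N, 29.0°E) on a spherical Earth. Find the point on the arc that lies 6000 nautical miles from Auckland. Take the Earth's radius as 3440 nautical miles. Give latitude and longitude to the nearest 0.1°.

≈ 21.6°N, 88.5°E

Convert each endpoint to a unit vector on the sphere (x = cos φ cos λ, y = cos φ sin λ, z = sin φ).
The central angle between the endpoints is δ = arccos(p₁·p₂) ≈ 2.674 rad (153.2°). The total great-circle distance is δ·R ≈ 2.674 × 3440 ≈ 9200 nmi, so the target fraction is f = 6000/9200 ≈ 0.652.
Interpolate at f ≈ 0.652 with slerp weights a = sin((1−f)δ)/sin δ ≈ 1.780, b = sin(fδ)/sin δ ≈ 2.187.
p = a·p₁ + b·p₂ ≈ (0.024, 0.929, 0.368); φ = arcsin(p_z) ≈ 21.62°, λ = atan2(p_y, p_x) ≈ 88.51°.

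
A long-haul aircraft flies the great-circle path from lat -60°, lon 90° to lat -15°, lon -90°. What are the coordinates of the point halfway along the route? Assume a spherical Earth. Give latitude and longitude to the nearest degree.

≈ lat -68°, lon -90°

From cos δ = sin φ₁ sin φ₂ + cos φ₁ cos φ₂ cos Δλ, the central angle is δ ≈ 1.833 rad (105.0°).
Interpolate at f = 1/2 with slerp weights a = sin((1−f)δ)/sin δ ≈ 0.821, b = sin(fδ)/sin δ ≈ 0.821.
p = a·p₁ + b·p₂ ≈ (0.000, -0.383, -0.924); φ = arcsin(p_z) ≈ -67.50°, λ = atan2(p_y, p_x) ≈ -90.00°.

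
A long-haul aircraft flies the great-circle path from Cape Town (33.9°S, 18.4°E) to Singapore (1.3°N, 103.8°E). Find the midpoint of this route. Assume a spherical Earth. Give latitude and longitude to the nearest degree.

≈ 22°S, 66°E

Convert each endpoint to a unit vector on the sphere (x = cos φ cos λ, y = cos φ sin λ, z = sin φ).
The central angle between the endpoints is δ = arccos(p₁·p₂) ≈ 1.517 rad (86.9°).
Interpolate at f = 1/2 with slerp weights a = sin((1−f)δ)/sin δ ≈ 0.689, b = sin(fδ)/sin δ ≈ 0.689.
p = a·p₁ + b·p₂ ≈ (0.378, 0.849, -0.369); φ = arcsin(p_z) ≈ -21.63°, λ = atan2(p_y, p_x) ≈ 65.99°.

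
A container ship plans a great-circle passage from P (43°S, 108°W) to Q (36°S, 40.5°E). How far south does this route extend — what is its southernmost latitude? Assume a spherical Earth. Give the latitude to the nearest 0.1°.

≈ 71.9°S

The great circle lies in the plane with unit normal n̂ = (p₁ × p₂)/|p₁ × p₂|.
Here n̂_z ≈ +0.311; the vertex latitude is φ_max = arccos|n̂_z| ≈ 71.9°.
Check via Clairaut: cos φ_max = |cos φ₁| · sin C = cos(43.0°)·sin(154.8°) ≈ 0.311, again giving ≈ 71.9°.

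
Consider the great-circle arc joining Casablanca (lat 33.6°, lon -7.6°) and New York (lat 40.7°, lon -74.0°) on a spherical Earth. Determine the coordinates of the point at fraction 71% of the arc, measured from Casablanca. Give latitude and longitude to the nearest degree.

≈ lat 43°, lon -54°

From cos δ = sin φ₁ sin φ₂ + cos φ₁ cos φ₂ cos Δλ, the central angle is δ ≈ 0.910 rad (52.1°).
Interpolate at f = 0.71 with slerp weights a = sin((1−f)δ)/sin δ ≈ 0.330, b = sin(fδ)/sin δ ≈ 0.763.
p = a·p₁ + b·p₂ ≈ (0.432, -0.592, 0.680); φ = arcsin(p_z) ≈ 42.85°, λ = atan2(p_y, p_x) ≈ -53.88°.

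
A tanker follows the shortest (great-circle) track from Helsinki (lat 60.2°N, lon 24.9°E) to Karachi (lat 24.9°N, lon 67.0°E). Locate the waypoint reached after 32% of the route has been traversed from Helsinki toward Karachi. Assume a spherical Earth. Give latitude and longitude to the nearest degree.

≈ lat 51°N, lon 45°E

Write both endpoints as unit vectors p₁, p₂ with components (cos φ cos λ, cos φ sin λ, sin φ).
The central angle between the endpoints is δ = arccos(p₁·p₂) ≈ 0.796 rad (45.6°).
Interpolate at f = 0.32 with slerp weights a = sin((1−f)δ)/sin δ ≈ 0.721, b = sin(fδ)/sin δ ≈ 0.353.
p = a·p₁ + b·p₂ ≈ (0.450, 0.445, 0.774); φ = arcsin(p_z) ≈ 50.73°, λ = atan2(p_y, p_x) ≈ 44.70°.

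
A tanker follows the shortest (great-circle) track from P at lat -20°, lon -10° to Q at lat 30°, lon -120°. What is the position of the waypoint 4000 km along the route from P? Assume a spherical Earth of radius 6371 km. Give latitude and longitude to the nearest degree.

≈ lat -3°, lon -42°

Convert each endpoint to a unit vector on the sphere (x = cos φ cos λ, y = cos φ sin λ, z = sin φ).
The central angle between the endpoints is δ = arccos(p₁·p₂) ≈ 2.037 rad (116.7°). The total great-circle distance is δ·R ≈ 2.037 × 6371 ≈ 12977 km, so the target fraction is f = 4000/12977 ≈ 0.308.
Interpolate at f ≈ 0.308 with slerp weights a = sin((1−f)δ)/sin δ ≈ 1.105, b = sin(fδ)/sin δ ≈ 0.658.
p = a·p₁ + b·p₂ ≈ (0.738, -0.673, -0.049); φ = arcsin(p_z) ≈ -2.81°, λ = atan2(p_y, p_x) ≈ -42.39°.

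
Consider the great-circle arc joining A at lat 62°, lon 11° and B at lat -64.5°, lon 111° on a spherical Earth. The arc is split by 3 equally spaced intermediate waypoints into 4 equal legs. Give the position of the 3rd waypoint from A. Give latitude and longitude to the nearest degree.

≈ lat -36°, lon 73°

Convert each endpoint to a unit vector on the sphere (x = cos φ cos λ, y = cos φ sin λ, z = sin φ).
The central angle between the endpoints is δ = arccos(p₁·p₂) ≈ 2.554 rad (146.3°).
Interpolate at f = 3/4 with slerp weights a = sin((1−f)δ)/sin δ ≈ 1.074, b = sin(fδ)/sin δ ≈ 1.697.
p = a·p₁ + b·p₂ ≈ (0.233, 0.778, -0.583); φ = arcsin(p_z) ≈ -35.67°, λ = atan2(p_y, p_x) ≈ 73.31°.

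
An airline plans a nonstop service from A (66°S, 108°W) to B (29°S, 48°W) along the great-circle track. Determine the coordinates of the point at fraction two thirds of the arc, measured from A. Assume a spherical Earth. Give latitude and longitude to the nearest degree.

From cos δ = sin φ₁ sin φ₂ + cos φ₁ cos φ₂ cos Δλ, the central angle is δ ≈ 0.901 rad (51.6°).
Interpolate at f = 2/3 with slerp weights a = sin((1−f)δ)/sin δ ≈ 0.377, b = sin(fδ)/sin δ ≈ 0.721.
p = a·p₁ + b·p₂ ≈ (0.375, -0.615, -0.694); φ = arcsin(p_z) ≈ -43.97°, λ = atan2(p_y, p_x) ≈ -58.64°.

≈ (44°S, 59°W)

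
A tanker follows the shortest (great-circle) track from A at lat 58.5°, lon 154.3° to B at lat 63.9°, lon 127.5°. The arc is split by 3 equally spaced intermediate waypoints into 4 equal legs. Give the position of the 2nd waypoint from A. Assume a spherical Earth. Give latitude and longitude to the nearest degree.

The haversine formula gives a central angle δ ≈ 0.242 rad (13.9°) between the endpoints.
Interpolate at f = 2/4 with slerp weights a = sin((1−f)δ)/sin δ ≈ 0.504, b = sin(fδ)/sin δ ≈ 0.504.
p = a·p₁ + b·p₂ ≈ (-0.372, 0.290, 0.882); φ = arcsin(p_z) ≈ 61.86°, λ = atan2(p_y, p_x) ≈ 142.07°.

≈ lat 62°, lon 142°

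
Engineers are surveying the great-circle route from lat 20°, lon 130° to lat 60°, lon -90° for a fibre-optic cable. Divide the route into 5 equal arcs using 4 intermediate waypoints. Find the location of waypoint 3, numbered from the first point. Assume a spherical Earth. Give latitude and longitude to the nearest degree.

≈ lat 68°, lon 177°

From cos δ = sin φ₁ sin φ₂ + cos φ₁ cos φ₂ cos Δλ, the central angle is δ ≈ 1.635 rad (93.7°).
Interpolate at f = 3/5 with slerp weights a = sin((1−f)δ)/sin δ ≈ 0.609, b = sin(fδ)/sin δ ≈ 0.833.
p = a·p₁ + b·p₂ ≈ (-0.368, 0.022, 0.930); φ = arcsin(p_z) ≈ 68.36°, λ = atan2(p_y, p_x) ≈ 176.51°.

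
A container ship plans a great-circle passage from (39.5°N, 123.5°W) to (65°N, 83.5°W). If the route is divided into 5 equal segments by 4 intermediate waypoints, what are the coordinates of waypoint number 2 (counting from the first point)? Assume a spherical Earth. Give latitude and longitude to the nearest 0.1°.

Convert each endpoint to a unit vector on the sphere (x = cos φ cos λ, y = cos φ sin λ, z = sin φ).
The central angle between the endpoints is δ = arccos(p₁·p₂) ≈ 0.598 rad (34.3°).
Interpolate at f = 2/5 with slerp weights a = sin((1−f)δ)/sin δ ≈ 0.624, b = sin(fδ)/sin δ ≈ 0.421.
p = a·p₁ + b·p₂ ≈ (-0.246, -0.578, 0.778); φ = arcsin(p_z) ≈ 51.09°, λ = atan2(p_y, p_x) ≈ -113.01°.

≈ (51.1°N, 113.0°W)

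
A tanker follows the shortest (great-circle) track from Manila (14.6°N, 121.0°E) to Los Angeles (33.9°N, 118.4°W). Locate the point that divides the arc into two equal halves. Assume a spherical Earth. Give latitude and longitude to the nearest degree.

Write both endpoints as unit vectors p₁, p₂ with components (cos φ cos λ, cos φ sin λ, sin φ).
The central angle between the endpoints is δ = arccos(p₁·p₂) ≈ 1.842 rad (105.6°).
Interpolate at f = 1/2 with slerp weights a = sin((1−f)δ)/sin δ ≈ 0.827, b = sin(fδ)/sin δ ≈ 0.827.
p = a·p₁ + b·p₂ ≈ (-0.738, 0.082, 0.669); φ = arcsin(p_z) ≈ 42.02°, λ = atan2(p_y, p_x) ≈ 173.65°.

≈ 42°N, 174°E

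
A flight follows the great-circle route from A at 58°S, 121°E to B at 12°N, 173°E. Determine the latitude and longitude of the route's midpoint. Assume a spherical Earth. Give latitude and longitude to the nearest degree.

≈ 25°S, 155°E

Write both endpoints as unit vectors p₁, p₂ with components (cos φ cos λ, cos φ sin λ, sin φ).
The central angle between the endpoints is δ = arccos(p₁·p₂) ≈ 1.428 rad (81.8°).
Interpolate at f = 1/2 with slerp weights a = sin((1−f)δ)/sin δ ≈ 0.661, b = sin(fδ)/sin δ ≈ 0.661.
p = a·p₁ + b·p₂ ≈ (-0.823, 0.379, -0.423); φ = arcsin(p_z) ≈ -25.05°, λ = atan2(p_y, p_x) ≈ 155.25°.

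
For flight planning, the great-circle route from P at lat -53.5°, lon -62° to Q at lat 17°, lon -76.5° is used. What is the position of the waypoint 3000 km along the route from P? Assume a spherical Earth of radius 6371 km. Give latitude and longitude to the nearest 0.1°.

Write both endpoints as unit vectors p₁, p₂ with components (cos φ cos λ, cos φ sin λ, sin φ).
The central angle between the endpoints is δ = arccos(p₁·p₂) ≈ 1.250 rad (71.6°). The total great-circle distance is δ·R ≈ 1.250 × 6371 ≈ 7961 km, so the target fraction is f = 3000/7961 ≈ 0.377.
Interpolate at f ≈ 0.377 with slerp weights a = sin((1−f)δ)/sin δ ≈ 0.740, b = sin(fδ)/sin δ ≈ 0.478.
p = a·p₁ + b·p₂ ≈ (0.313, -0.833, -0.455); φ = arcsin(p_z) ≈ -27.08°, λ = atan2(p_y, p_x) ≈ -69.39°.

≈ lat -27.1°, lon -69.4°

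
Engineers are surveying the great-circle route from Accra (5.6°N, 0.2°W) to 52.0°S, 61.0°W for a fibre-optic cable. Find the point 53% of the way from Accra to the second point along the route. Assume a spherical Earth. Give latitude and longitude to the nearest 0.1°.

From cos δ = sin φ₁ sin φ₂ + cos φ₁ cos φ₂ cos Δλ, the central angle is δ ≈ 1.347 rad (77.2°).
Interpolate at f = 0.53 with slerp weights a = sin((1−f)δ)/sin δ ≈ 0.607, b = sin(fδ)/sin δ ≈ 0.672.
p = a·p₁ + b·p₂ ≈ (0.804, -0.364, -0.470); φ = arcsin(p_z) ≈ -28.03°, λ = atan2(p_y, p_x) ≈ -24.33°.

≈ 28.0°S, 24.3°W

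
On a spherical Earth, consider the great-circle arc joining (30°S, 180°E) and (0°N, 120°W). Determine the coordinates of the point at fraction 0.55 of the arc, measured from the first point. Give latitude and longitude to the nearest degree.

The haversine formula gives a central angle δ ≈ 1.123 rad (64.3°) between the endpoints.
Interpolate at f = 0.55 with slerp weights a = sin((1−f)δ)/sin δ ≈ 0.537, b = sin(fδ)/sin δ ≈ 0.642.
p = a·p₁ + b·p₂ ≈ (-0.786, -0.556, -0.269); φ = arcsin(p_z) ≈ -15.58°, λ = atan2(p_y, p_x) ≈ -144.72°.

≈ (16°S, 145°W)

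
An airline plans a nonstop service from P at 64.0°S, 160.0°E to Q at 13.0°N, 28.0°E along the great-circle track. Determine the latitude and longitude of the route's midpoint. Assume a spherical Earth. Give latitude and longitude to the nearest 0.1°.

≈ 41.8°S, 53.6°E

Convert each endpoint to a unit vector on the sphere (x = cos φ cos λ, y = cos φ sin λ, z = sin φ).
The central angle between the endpoints is δ = arccos(p₁·p₂) ≈ 2.081 rad (119.2°).
Interpolate at f = 1/2 with slerp weights a = sin((1−f)δ)/sin δ ≈ 0.988, b = sin(fδ)/sin δ ≈ 0.988.
p = a·p₁ + b·p₂ ≈ (0.443, 0.600, -0.666); φ = arcsin(p_z) ≈ -41.75°, λ = atan2(p_y, p_x) ≈ 53.56°.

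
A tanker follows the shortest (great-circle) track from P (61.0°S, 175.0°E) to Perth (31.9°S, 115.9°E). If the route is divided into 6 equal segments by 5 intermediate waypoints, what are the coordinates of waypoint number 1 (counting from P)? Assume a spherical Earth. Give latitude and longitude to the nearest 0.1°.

The haversine formula gives a central angle δ ≈ 0.832 rad (47.7°) between the endpoints.
Interpolate at f = 1/6 with slerp weights a = sin((1−f)δ)/sin δ ≈ 0.864, b = sin(fδ)/sin δ ≈ 0.187.
p = a·p₁ + b·p₂ ≈ (-0.487, 0.179, -0.855); φ = arcsin(p_z) ≈ -58.75°, λ = atan2(p_y, p_x) ≈ 159.78°.

≈ (58.7°S, 159.8°E)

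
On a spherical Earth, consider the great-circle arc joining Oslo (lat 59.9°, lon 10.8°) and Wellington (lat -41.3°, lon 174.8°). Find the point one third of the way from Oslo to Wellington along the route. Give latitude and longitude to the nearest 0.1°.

Write both endpoints as unit vectors p₁, p₂ with components (cos φ cos λ, cos φ sin λ, sin φ).
The central angle between the endpoints is δ = arccos(p₁·p₂) ≈ 2.774 rad (158.9°).
Interpolate at f = 1/3 with slerp weights a = sin((1−f)δ)/sin δ ≈ 2.675, b = sin(fδ)/sin δ ≈ 2.221.
p = a·p₁ + b·p₂ ≈ (-0.344, 0.403, 0.848); φ = arcsin(p_z) ≈ 58.02°, λ = atan2(p_y, p_x) ≈ 130.52°.

≈ lat 58.0°, lon 130.5°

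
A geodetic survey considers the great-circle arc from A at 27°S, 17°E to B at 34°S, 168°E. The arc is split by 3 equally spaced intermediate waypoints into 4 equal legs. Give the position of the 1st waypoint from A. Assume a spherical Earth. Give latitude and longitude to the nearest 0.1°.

≈ 51.2°S, 36.3°E

Convert each endpoint to a unit vector on the sphere (x = cos φ cos λ, y = cos φ sin λ, z = sin φ).
The central angle between the endpoints is δ = arccos(p₁·p₂) ≈ 1.974 rad (113.1°).
Interpolate at f = 1/4 with slerp weights a = sin((1−f)δ)/sin δ ≈ 1.083, b = sin(fδ)/sin δ ≈ 0.515.
p = a·p₁ + b·p₂ ≈ (0.505, 0.371, -0.779); φ = arcsin(p_z) ≈ -51.21°, λ = atan2(p_y, p_x) ≈ 36.29°.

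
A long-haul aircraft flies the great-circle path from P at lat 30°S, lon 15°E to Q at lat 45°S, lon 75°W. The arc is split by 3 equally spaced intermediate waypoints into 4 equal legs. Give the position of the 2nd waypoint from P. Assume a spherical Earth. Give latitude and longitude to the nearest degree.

≈ lat 47°S, lon 24°W

Convert each endpoint to a unit vector on the sphere (x = cos φ cos λ, y = cos φ sin λ, z = sin φ).
The central angle between the endpoints is δ = arccos(p₁·p₂) ≈ 1.209 rad (69.3°).
Interpolate at f = 2/4 with slerp weights a = sin((1−f)δ)/sin δ ≈ 0.608, b = sin(fδ)/sin δ ≈ 0.608.
p = a·p₁ + b·p₂ ≈ (0.620, -0.279, -0.734); φ = arcsin(p_z) ≈ -47.19°, λ = atan2(p_y, p_x) ≈ -24.23°.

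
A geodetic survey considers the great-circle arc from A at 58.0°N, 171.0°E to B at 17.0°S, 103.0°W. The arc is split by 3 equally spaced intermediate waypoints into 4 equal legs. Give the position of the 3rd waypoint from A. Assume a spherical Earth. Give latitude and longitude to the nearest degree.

Write both endpoints as unit vectors p₁, p₂ with components (cos φ cos λ, cos φ sin λ, sin φ).
The central angle between the endpoints is δ = arccos(p₁·p₂) ≈ 1.785 rad (102.3°).
Interpolate at f = 3/4 with slerp weights a = sin((1−f)δ)/sin δ ≈ 0.442, b = sin(fδ)/sin δ ≈ 0.996.
p = a·p₁ + b·p₂ ≈ (-0.445, -0.891, 0.083); φ = arcsin(p_z) ≈ 4.78°, λ = atan2(p_y, p_x) ≈ -116.55°.

≈ 5°N, 117°W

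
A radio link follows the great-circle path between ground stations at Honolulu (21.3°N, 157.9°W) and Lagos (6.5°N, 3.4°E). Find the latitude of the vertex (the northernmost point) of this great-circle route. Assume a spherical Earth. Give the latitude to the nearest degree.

≈ 57°N

The great circle lies in the plane with unit normal n̂ = (p₁ × p₂)/|p₁ × p₂|.
Here n̂_z ≈ +0.540; the vertex latitude is φ_max = arccos|n̂_z| ≈ 57.3°.
Check via Clairaut: cos φ_max = |cos φ₁| · sin C = cos(21.3°)·sin(35.5°) ≈ 0.540, again giving ≈ 57.3°.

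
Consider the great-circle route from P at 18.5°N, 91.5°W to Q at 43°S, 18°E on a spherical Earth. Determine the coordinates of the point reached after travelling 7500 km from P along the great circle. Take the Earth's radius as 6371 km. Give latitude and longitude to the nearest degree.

≈ 26°S, 39°W

Convert each endpoint to a unit vector on the sphere (x = cos φ cos λ, y = cos φ sin λ, z = sin φ).
The central angle between the endpoints is δ = arccos(p₁·p₂) ≈ 2.035 rad (116.6°). The total great-circle distance is δ·R ≈ 2.035 × 6371 ≈ 12966 km, so the target fraction is f = 7500/12966 ≈ 0.578.
Interpolate at f ≈ 0.578 with slerp weights a = sin((1−f)δ)/sin δ ≈ 0.846, b = sin(fδ)/sin δ ≈ 1.033.
p = a·p₁ + b·p₂ ≈ (0.697, -0.569, -0.436); φ = arcsin(p_z) ≈ -25.85°, λ = atan2(p_y, p_x) ≈ -39.19°.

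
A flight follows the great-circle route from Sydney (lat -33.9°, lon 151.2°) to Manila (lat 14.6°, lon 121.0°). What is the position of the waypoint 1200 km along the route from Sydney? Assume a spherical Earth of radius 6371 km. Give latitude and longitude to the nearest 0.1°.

Write both endpoints as unit vectors p₁, p₂ with components (cos φ cos λ, cos φ sin λ, sin φ).
The central angle between the endpoints is δ = arccos(p₁·p₂) ≈ 0.984 rad (56.4°). The total great-circle distance is δ·R ≈ 0.984 × 6371 ≈ 6270 km, so the target fraction is f = 1200/6270 ≈ 0.191.
Interpolate at f ≈ 0.191 with slerp weights a = sin((1−f)δ)/sin δ ≈ 0.858, b = sin(fδ)/sin δ ≈ 0.225.
p = a·p₁ + b·p₂ ≈ (-0.736, 0.530, -0.422); φ = arcsin(p_z) ≈ -24.95°, λ = atan2(p_y, p_x) ≈ 144.27°.

≈ lat -24.9°, lon 144.3°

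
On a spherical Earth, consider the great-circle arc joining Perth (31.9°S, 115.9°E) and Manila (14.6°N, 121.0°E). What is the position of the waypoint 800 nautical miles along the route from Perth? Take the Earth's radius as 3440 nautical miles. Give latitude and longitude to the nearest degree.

Write both endpoints as unit vectors p₁, p₂ with components (cos φ cos λ, cos φ sin λ, sin φ).
The central angle between the endpoints is δ = arccos(p₁·p₂) ≈ 0.816 rad (46.8°). The total great-circle distance is δ·R ≈ 0.816 × 3440 ≈ 2807 nmi, so the target fraction is f = 800/2807 ≈ 0.285.
Interpolate at f ≈ 0.285 with slerp weights a = sin((1−f)δ)/sin δ ≈ 0.756, b = sin(fδ)/sin δ ≈ 0.316.
p = a·p₁ + b·p₂ ≈ (-0.438, 0.840, -0.320); φ = arcsin(p_z) ≈ -18.66°, λ = atan2(p_y, p_x) ≈ 117.55°.

≈ 19°S, 118°E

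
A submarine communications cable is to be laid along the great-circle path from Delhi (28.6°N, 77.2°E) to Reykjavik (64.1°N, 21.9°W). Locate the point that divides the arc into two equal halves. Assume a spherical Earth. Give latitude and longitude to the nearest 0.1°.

From cos δ = sin φ₁ sin φ₂ + cos φ₁ cos φ₂ cos Δλ, the central angle is δ ≈ 1.192 rad (68.3°).
Interpolate at f = 1/2 with slerp weights a = sin((1−f)δ)/sin δ ≈ 0.604, b = sin(fδ)/sin δ ≈ 0.604.
p = a·p₁ + b·p₂ ≈ (0.362, 0.419, 0.833); φ = arcsin(p_z) ≈ 56.37°, λ = atan2(p_y, p_x) ≈ 49.13°.

≈ 56.4°N, 49.1°E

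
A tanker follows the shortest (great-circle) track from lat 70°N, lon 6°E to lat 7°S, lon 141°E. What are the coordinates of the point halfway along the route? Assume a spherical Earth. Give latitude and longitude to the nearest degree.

≈ lat 46°N, lon 123°E

The haversine formula gives a central angle δ ≈ 1.933 rad (110.8°) between the endpoints.
Interpolate at f = 1/2 with slerp weights a = sin((1−f)δ)/sin δ ≈ 0.880, b = sin(fδ)/sin δ ≈ 0.880.
p = a·p₁ + b·p₂ ≈ (-0.380, 0.581, 0.720); φ = arcsin(p_z) ≈ 46.04°, λ = atan2(p_y, p_x) ≈ 123.14°.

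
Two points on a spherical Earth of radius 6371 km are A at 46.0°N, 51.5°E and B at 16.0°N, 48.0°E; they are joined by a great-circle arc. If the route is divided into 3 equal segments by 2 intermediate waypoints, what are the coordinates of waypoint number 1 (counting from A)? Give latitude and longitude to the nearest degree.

≈ 36°N, 50°E

Convert each endpoint to a unit vector on the sphere (x = cos φ cos λ, y = cos φ sin λ, z = sin φ).
The central angle between the endpoints is δ = arccos(p₁·p₂) ≈ 0.526 rad (30.1°).
Interpolate at f = 1/3 with slerp weights a = sin((1−f)δ)/sin δ ≈ 0.684, b = sin(fδ)/sin δ ≈ 0.347.
p = a·p₁ + b·p₂ ≈ (0.519, 0.620, 0.588); φ = arcsin(p_z) ≈ 36.01°, λ = atan2(p_y, p_x) ≈ 50.06°.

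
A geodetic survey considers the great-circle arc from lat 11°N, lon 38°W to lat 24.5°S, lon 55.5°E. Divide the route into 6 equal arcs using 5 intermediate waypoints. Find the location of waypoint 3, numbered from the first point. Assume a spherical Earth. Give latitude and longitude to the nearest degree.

≈ lat 10°S, lon 6°E

Write both endpoints as unit vectors p₁, p₂ with components (cos φ cos λ, cos φ sin λ, sin φ).
The central angle between the endpoints is δ = arccos(p₁·p₂) ≈ 1.705 rad (97.7°).
Interpolate at f = 3/6 with slerp weights a = sin((1−f)δ)/sin δ ≈ 0.760, b = sin(fδ)/sin δ ≈ 0.760.
p = a·p₁ + b·p₂ ≈ (0.979, 0.111, -0.170); φ = arcsin(p_z) ≈ -9.79°, λ = atan2(p_y, p_x) ≈ 6.44°.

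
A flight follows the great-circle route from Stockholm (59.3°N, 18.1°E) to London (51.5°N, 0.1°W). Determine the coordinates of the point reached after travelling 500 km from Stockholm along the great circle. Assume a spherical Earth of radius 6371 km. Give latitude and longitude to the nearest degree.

Convert each endpoint to a unit vector on the sphere (x = cos φ cos λ, y = cos φ sin λ, z = sin φ).
The central angle between the endpoints is δ = arccos(p₁·p₂) ≈ 0.225 rad (12.9°). The total great-circle distance is δ·R ≈ 0.225 × 6371 ≈ 1432 km, so the target fraction is f = 500/1432 ≈ 0.349.
Interpolate at f ≈ 0.349 with slerp weights a = sin((1−f)δ)/sin δ ≈ 0.654, b = sin(fδ)/sin δ ≈ 0.352.
p = a·p₁ + b·p₂ ≈ (0.536, 0.103, 0.838); φ = arcsin(p_z) ≈ 56.89°, λ = atan2(p_y, p_x) ≈ 10.91°.

≈ (57°N, 11°E)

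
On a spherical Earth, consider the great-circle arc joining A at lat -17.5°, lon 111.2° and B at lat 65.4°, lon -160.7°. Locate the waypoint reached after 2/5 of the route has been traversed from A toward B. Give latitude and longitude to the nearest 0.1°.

≈ lat 20.7°, lon 129.2°

Convert each endpoint to a unit vector on the sphere (x = cos φ cos λ, y = cos φ sin λ, z = sin φ).
The central angle between the endpoints is δ = arccos(p₁·p₂) ≈ 1.834 rad (105.1°).
Interpolate at f = 2/5 with slerp weights a = sin((1−f)δ)/sin δ ≈ 0.923, b = sin(fδ)/sin δ ≈ 0.693.
p = a·p₁ + b·p₂ ≈ (-0.591, 0.725, 0.353); φ = arcsin(p_z) ≈ 20.67°, λ = atan2(p_y, p_x) ≈ 129.16°.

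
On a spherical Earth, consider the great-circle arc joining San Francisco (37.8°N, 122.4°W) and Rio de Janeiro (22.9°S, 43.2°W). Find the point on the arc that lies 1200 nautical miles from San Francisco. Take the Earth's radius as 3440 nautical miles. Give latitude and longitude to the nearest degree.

≈ 28°N, 102°W

The haversine formula gives a central angle δ ≈ 1.673 rad (95.9°) between the endpoints. The total great-circle distance is δ·R ≈ 1.673 × 3440 ≈ 5755 nmi, so the target fraction is f = 1200/5755 ≈ 0.208.
Interpolate at f ≈ 0.208 with slerp weights a = sin((1−f)δ)/sin δ ≈ 0.975, b = sin(fδ)/sin δ ≈ 0.344.
p = a·p₁ + b·p₂ ≈ (-0.182, -0.867, 0.464); φ = arcsin(p_z) ≈ 27.63°, λ = atan2(p_y, p_x) ≈ -101.86°.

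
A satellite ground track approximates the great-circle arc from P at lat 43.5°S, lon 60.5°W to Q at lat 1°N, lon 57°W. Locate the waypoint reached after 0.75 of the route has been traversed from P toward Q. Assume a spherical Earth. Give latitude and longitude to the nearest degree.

The haversine formula gives a central angle δ ≈ 0.779 rad (44.6°) between the endpoints.
Interpolate at f = 0.75 with slerp weights a = sin((1−f)δ)/sin δ ≈ 0.275, b = sin(fδ)/sin δ ≈ 0.785.
p = a·p₁ + b·p₂ ≈ (0.526, -0.832, -0.176); φ = arcsin(p_z) ≈ -10.13°, λ = atan2(p_y, p_x) ≈ -57.71°.

≈ lat 10°S, lon 58°W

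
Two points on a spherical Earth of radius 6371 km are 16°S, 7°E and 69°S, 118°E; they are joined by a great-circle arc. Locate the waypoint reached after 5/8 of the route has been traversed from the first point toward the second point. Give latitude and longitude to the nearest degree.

Write both endpoints as unit vectors p₁, p₂ with components (cos φ cos λ, cos φ sin λ, sin φ).
The central angle between the endpoints is δ = arccos(p₁·p₂) ≈ 1.437 rad (82.3°).
Interpolate at f = 5/8 with slerp weights a = sin((1−f)δ)/sin δ ≈ 0.518, b = sin(fδ)/sin δ ≈ 0.789.
p = a·p₁ + b·p₂ ≈ (0.361, 0.310, -0.879); φ = arcsin(p_z) ≈ -61.56°, λ = atan2(p_y, p_x) ≈ 40.67°.

≈ 62°S, 41°E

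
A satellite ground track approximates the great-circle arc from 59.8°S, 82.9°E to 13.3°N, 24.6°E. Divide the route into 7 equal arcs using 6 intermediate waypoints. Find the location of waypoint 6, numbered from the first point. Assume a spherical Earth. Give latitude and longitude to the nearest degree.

≈ 2°N, 30°E

The haversine formula gives a central angle δ ≈ 1.512 rad (86.7°) between the endpoints.
Interpolate at f = 6/7 with slerp weights a = sin((1−f)δ)/sin δ ≈ 0.215, b = sin(fδ)/sin δ ≈ 0.964.
p = a·p₁ + b·p₂ ≈ (0.867, 0.498, 0.036); φ = arcsin(p_z) ≈ 2.08°, λ = atan2(p_y, p_x) ≈ 29.88°.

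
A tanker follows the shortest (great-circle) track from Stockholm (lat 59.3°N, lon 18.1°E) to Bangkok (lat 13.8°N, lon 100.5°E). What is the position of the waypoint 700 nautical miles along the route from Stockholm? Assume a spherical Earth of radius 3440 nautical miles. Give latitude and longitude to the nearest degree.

≈ lat 57°N, lon 40°E

Convert each endpoint to a unit vector on the sphere (x = cos φ cos λ, y = cos φ sin λ, z = sin φ).
The central angle between the endpoints is δ = arccos(p₁·p₂) ≈ 1.297 rad (74.3°). The total great-circle distance is δ·R ≈ 1.297 × 3440 ≈ 4461 nmi, so the target fraction is f = 700/4461 ≈ 0.157.
Interpolate at f ≈ 0.157 with slerp weights a = sin((1−f)δ)/sin δ ≈ 0.923, b = sin(fδ)/sin δ ≈ 0.210.
p = a·p₁ + b·p₂ ≈ (0.411, 0.347, 0.843); φ = arcsin(p_z) ≈ 57.49°, λ = atan2(p_y, p_x) ≈ 40.19°.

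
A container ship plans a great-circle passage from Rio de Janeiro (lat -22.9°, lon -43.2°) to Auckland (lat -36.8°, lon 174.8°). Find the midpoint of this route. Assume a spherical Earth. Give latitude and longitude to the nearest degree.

Write both endpoints as unit vectors p₁, p₂ with components (cos φ cos λ, cos φ sin λ, sin φ).
The central angle between the endpoints is δ = arccos(p₁·p₂) ≈ 1.926 rad (110.4°).
Interpolate at f = 1/2 with slerp weights a = sin((1−f)δ)/sin δ ≈ 0.876, b = sin(fδ)/sin δ ≈ 0.876.
p = a·p₁ + b·p₂ ≈ (-0.110, -0.489, -0.865); φ = arcsin(p_z) ≈ -59.93°, λ = atan2(p_y, p_x) ≈ -102.72°.

≈ lat -60°, lon -103°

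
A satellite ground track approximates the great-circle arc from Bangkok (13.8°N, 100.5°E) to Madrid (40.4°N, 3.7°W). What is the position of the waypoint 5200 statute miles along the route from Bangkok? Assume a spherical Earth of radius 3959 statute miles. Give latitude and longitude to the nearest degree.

≈ 44°N, 18°E

Convert each endpoint to a unit vector on the sphere (x = cos φ cos λ, y = cos φ sin λ, z = sin φ).
The central angle between the endpoints is δ = arccos(p₁·p₂) ≈ 1.598 rad (91.5°). The total great-circle distance is δ·R ≈ 1.598 × 3959 ≈ 6325 mi, so the target fraction is f = 5200/6325 ≈ 0.822.
Interpolate at f ≈ 0.822 with slerp weights a = sin((1−f)δ)/sin δ ≈ 0.280, b = sin(fδ)/sin δ ≈ 0.967.
p = a·p₁ + b·p₂ ≈ (0.686, 0.220, 0.694); φ = arcsin(p_z) ≈ 43.94°, λ = atan2(p_y, p_x) ≈ 17.81°.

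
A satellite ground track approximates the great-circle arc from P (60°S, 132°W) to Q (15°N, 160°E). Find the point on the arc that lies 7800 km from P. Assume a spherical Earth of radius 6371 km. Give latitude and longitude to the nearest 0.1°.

≈ (4.9°S, 170.2°E)

The haversine formula gives a central angle δ ≈ 1.614 rad (92.5°) between the endpoints. The total great-circle distance is δ·R ≈ 1.614 × 6371 ≈ 10283 km, so the target fraction is f = 7800/10283 ≈ 0.759.
Interpolate at f ≈ 0.759 with slerp weights a = sin((1−f)δ)/sin δ ≈ 0.380, b = sin(fδ)/sin δ ≈ 0.941.
p = a·p₁ + b·p₂ ≈ (-0.982, 0.170, -0.086); φ = arcsin(p_z) ≈ -4.92°, λ = atan2(p_y, p_x) ≈ 170.19°.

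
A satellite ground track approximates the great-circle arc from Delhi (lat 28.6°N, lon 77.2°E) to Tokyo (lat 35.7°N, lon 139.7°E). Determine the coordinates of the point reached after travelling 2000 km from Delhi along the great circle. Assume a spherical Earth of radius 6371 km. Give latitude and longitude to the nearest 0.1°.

≈ lat 34.7°N, lon 97.1°E

Convert each endpoint to a unit vector on the sphere (x = cos φ cos λ, y = cos φ sin λ, z = sin φ).
The central angle between the endpoints is δ = arccos(p₁·p₂) ≈ 0.917 rad (52.5°). The total great-circle distance is δ·R ≈ 0.917 × 6371 ≈ 5839 km, so the target fraction is f = 2000/5839 ≈ 0.343.
Interpolate at f ≈ 0.343 with slerp weights a = sin((1−f)δ)/sin δ ≈ 0.714, b = sin(fδ)/sin δ ≈ 0.389.
p = a·p₁ + b·p₂ ≈ (-0.102, 0.816, 0.569); φ = arcsin(p_z) ≈ 34.68°, λ = atan2(p_y, p_x) ≈ 97.13°.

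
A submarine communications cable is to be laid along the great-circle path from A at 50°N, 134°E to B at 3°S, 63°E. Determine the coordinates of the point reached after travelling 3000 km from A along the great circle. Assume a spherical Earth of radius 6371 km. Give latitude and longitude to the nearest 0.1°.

The haversine formula gives a central angle δ ≈ 1.401 rad (80.3°) between the endpoints. The total great-circle distance is δ·R ≈ 1.401 × 6371 ≈ 8926 km, so the target fraction is f = 3000/8926 ≈ 0.336.
Interpolate at f ≈ 0.336 with slerp weights a = sin((1−f)δ)/sin δ ≈ 0.813, b = sin(fδ)/sin δ ≈ 0.460.
p = a·p₁ + b·p₂ ≈ (-0.155, 0.786, 0.599); φ = arcsin(p_z) ≈ 36.80°, λ = atan2(p_y, p_x) ≈ 101.13°.

≈ 36.8°N, 101.1°E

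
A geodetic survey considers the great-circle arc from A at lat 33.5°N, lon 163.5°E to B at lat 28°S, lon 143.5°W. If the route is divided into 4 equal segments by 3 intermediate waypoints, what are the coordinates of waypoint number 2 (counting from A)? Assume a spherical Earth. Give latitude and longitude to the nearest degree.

Write both endpoints as unit vectors p₁, p₂ with components (cos φ cos λ, cos φ sin λ, sin φ).
The central angle between the endpoints is δ = arccos(p₁·p₂) ≈ 1.386 rad (79.4°).
Interpolate at f = 2/4 with slerp weights a = sin((1−f)δ)/sin δ ≈ 0.650, b = sin(fδ)/sin δ ≈ 0.650.
p = a·p₁ + b·p₂ ≈ (-0.981, -0.187, 0.054); φ = arcsin(p_z) ≈ 3.07°, λ = atan2(p_y, p_x) ≈ -169.18°.

≈ lat 3°N, lon 169°W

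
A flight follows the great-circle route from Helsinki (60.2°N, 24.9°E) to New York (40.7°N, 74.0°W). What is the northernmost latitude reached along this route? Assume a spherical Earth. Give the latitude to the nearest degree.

The great circle lies in the plane with unit normal n̂ = (p₁ × p₂)/|p₁ × p₂|.
Here n̂_z ≈ -0.432; the vertex latitude is φ_max = arccos|n̂_z| ≈ 64.4°.

≈ 64°N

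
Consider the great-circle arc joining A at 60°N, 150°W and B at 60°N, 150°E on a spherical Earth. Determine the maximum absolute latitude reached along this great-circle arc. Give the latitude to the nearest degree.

The great circle lies in the plane with unit normal n̂ = (p₁ × p₂)/|p₁ × p₂|.
Here n̂_z ≈ -0.447; the vertex latitude is φ_max = arccos|n̂_z| ≈ 63.4°.

≈ 63°N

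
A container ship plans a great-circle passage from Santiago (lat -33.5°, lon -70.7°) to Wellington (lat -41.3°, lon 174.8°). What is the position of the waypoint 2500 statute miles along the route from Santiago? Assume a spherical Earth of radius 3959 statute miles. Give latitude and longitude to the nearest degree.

Write both endpoints as unit vectors p₁, p₂ with components (cos φ cos λ, cos φ sin λ, sin φ).
The central angle between the endpoints is δ = arccos(p₁·p₂) ≈ 1.466 rad (84.0°). The total great-circle distance is δ·R ≈ 1.466 × 3959 ≈ 5804 mi, so the target fraction is f = 2500/5804 ≈ 0.431.
Interpolate at f ≈ 0.431 with slerp weights a = sin((1−f)δ)/sin δ ≈ 0.745, b = sin(fδ)/sin δ ≈ 0.594.
p = a·p₁ + b·p₂ ≈ (-0.239, -0.546, -0.803); φ = arcsin(p_z) ≈ -53.42°, λ = atan2(p_y, p_x) ≈ -113.62°.

≈ lat -53°, lon -114°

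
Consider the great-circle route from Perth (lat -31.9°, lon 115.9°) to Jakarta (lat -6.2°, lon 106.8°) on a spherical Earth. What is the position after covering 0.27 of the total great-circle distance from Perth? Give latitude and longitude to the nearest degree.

≈ lat -25°, lon 113°

Convert each endpoint to a unit vector on the sphere (x = cos φ cos λ, y = cos φ sin λ, z = sin φ).
The central angle between the endpoints is δ = arccos(p₁·p₂) ≈ 0.472 rad (27.1°).
Interpolate at f = 0.27 with slerp weights a = sin((1−f)δ)/sin δ ≈ 0.743, b = sin(fδ)/sin δ ≈ 0.280.
p = a·p₁ + b·p₂ ≈ (-0.356, 0.833, -0.423); φ = arcsin(p_z) ≈ -25.01°, λ = atan2(p_y, p_x) ≈ 113.12°.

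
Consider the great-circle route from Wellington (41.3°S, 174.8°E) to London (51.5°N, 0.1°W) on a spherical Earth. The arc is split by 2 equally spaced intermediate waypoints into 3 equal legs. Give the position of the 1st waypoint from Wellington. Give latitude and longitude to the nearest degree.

From cos δ = sin φ₁ sin φ₂ + cos φ₁ cos φ₂ cos Δλ, the central angle is δ ≈ 2.953 rad (169.2°).
Interpolate at f = 1/3 with slerp weights a = sin((1−f)δ)/sin δ ≈ 4.927, b = sin(fδ)/sin δ ≈ 4.452.
p = a·p₁ + b·p₂ ≈ (-0.915, 0.331, 0.233); φ = arcsin(p_z) ≈ 13.45°, λ = atan2(p_y, p_x) ≈ 160.12°.

≈ 13°N, 160°E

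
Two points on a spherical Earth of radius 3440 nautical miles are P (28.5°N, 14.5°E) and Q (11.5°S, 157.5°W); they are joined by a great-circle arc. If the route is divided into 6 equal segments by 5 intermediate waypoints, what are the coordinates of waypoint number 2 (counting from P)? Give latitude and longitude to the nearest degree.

The haversine formula gives a central angle δ ≈ 2.817 rad (161.4°) between the endpoints.
Interpolate at f = 2/6 with slerp weights a = sin((1−f)δ)/sin δ ≈ 2.992, b = sin(fδ)/sin δ ≈ 2.534.
p = a·p₁ + b·p₂ ≈ (0.252, -0.292, 0.923); φ = arcsin(p_z) ≈ 67.32°, λ = atan2(p_y, p_x) ≈ -49.18°.

≈ (67°N, 49°W)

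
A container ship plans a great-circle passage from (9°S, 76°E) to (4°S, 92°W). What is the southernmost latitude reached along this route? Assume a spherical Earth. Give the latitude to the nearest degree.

The great circle lies in the plane with unit normal n̂ = (p₁ × p₂)/|p₁ × p₂|.
Here n̂_z ≈ -0.675; the vertex latitude is φ_max = arccos|n̂_z| ≈ 47.5°.
Check via Clairaut: cos φ_max = |cos φ₁| · sin C = cos(9.0°)·sin(136.9°) ≈ 0.675, again giving ≈ 47.5°.

≈ 48°S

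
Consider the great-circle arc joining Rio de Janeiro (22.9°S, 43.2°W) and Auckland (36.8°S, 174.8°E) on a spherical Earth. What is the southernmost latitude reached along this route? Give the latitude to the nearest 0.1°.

The great circle lies in the plane with unit normal n̂ = (p₁ × p₂)/|p₁ × p₂|.
Here n̂_z ≈ -0.484; the vertex latitude is φ_max = arccos|n̂_z| ≈ 61.0°.

≈ 61.0°S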